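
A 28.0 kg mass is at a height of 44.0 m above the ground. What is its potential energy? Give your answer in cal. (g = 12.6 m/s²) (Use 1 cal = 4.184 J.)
PE = mgh = (28.0)(12.6)(44.0) = 15523.2 J = 3710 cal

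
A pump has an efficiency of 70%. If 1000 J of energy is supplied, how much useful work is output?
W_out = η·W_in = 0.7·1000 = 700.0 J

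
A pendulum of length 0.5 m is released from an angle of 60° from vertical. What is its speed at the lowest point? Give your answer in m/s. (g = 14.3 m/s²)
h = L(1 − cosθ) = 0.5(1 − cos60°) = 0.25 m
v = √(2gh) = √(2·14.3·0.25) = 2.674 m/s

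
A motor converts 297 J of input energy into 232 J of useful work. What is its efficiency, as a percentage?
η = W_out/W_in = 232/297 = 78.11%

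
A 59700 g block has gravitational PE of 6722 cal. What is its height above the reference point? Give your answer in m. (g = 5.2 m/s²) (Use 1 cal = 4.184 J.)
Convert to SI: m = 59.7 kg, PE = 28124.8 J
h = PE/(mg) = 28124.8/(59.7·5.2) = 90.6 m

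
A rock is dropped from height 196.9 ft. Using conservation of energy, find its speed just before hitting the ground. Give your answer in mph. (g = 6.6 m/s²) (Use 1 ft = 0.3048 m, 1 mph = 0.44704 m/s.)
Convert to SI: h = 60.0151 m
mgh = ½mv² ⇒ v = √(2gh) = √(2·6.6·60.0151) = 28.146 m/s = 62.96 mph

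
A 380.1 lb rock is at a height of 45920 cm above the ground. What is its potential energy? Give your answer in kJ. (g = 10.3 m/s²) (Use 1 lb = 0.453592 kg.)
Convert to SI: m = 172.41 kg, h = 459.2 m
PE = mgh = (172.41)(10.3)(459.2) = 815459 J = 815.5 kJ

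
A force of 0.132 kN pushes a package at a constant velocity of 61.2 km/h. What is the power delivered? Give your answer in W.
Convert to SI: F = 132.0 N, v = 17.0 m/s
P = Fv = (132.0)(17.0) = 2244 W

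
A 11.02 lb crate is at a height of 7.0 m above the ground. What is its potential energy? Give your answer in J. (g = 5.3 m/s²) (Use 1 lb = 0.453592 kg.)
Convert to SI: m = 4.99858 kg, h = 7.0 m
PE = mgh = (4.99858)(5.3)(7.0) = 185.4 J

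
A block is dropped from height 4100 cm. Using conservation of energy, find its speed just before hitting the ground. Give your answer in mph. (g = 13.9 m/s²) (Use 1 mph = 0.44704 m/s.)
Convert to SI: h = 41.0 m
mgh = ½mv² ⇒ v = √(2gh) = √(2·13.9·41.0) = 33.7609 m/s = 75.52 mph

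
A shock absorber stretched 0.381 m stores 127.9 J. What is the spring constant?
k = 2·PE/x² = 2·127.9/(0.381)² = 1762 N/m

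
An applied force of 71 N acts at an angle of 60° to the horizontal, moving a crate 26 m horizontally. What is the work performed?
W = F·d·cosθ = (71)(26)cos(60°) = 923.0 J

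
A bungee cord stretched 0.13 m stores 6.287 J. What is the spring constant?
k = 2·PE/x² = 2·6.287/(0.13)² = 744.0 N/m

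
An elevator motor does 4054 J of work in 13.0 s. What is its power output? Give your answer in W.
P = W/t = 4054.0/13.0 = 311.8 W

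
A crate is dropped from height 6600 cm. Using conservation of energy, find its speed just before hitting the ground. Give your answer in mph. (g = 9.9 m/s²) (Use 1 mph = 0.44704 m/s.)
Convert to SI: h = 66.0 m
mgh = ½mv² ⇒ v = √(2gh) = √(2·9.9·66.0) = 36.1497 m/s = 80.86 mph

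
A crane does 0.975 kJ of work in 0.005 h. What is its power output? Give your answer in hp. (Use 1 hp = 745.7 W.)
Convert to SI: W = 975.0 J, t = 18.0 s
P = W/t = 975.0/18.0 = 54.1667 W = 0.07264 hp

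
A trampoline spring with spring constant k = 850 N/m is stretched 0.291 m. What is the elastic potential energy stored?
PE = ½kx² = ½(850)(0.291)² = 35.99 J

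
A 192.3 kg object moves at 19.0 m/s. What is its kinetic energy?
KE = ½mv² = ½(192.3)(19.0)² = 34710 J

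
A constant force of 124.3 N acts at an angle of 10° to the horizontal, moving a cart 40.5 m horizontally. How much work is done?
W = F·d·cosθ = (124.3)(40.5)cos(10°) = 4958 J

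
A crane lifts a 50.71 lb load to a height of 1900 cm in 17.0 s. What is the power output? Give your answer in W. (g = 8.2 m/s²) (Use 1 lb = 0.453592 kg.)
Convert to SI: m = 23.0017 kg, h = 19.0 m, t = 17.0 s
P = mgh/t = (23.0017)(8.2)(19.0)/17.0 = 210.8 W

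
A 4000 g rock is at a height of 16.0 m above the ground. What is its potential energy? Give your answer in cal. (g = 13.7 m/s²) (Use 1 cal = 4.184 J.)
Convert to SI: m = 4.0 kg, h = 16.0 m
PE = mgh = (4.0)(13.7)(16.0) = 876.8 J = 209.6 cal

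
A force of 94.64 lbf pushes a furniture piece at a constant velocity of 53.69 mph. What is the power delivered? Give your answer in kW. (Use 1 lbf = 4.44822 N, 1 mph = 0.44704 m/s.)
Convert to SI: F = 420.98 N, v = 24.0016 m/s
P = Fv = (420.98)(24.0016) = 10104.2 W = 10.1 kW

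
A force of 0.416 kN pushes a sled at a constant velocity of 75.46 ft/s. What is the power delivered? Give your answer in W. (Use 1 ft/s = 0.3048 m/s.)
Convert to SI: F = 416.0 N, v = 23.0002 m/s
P = Fv = (416.0)(23.0002) = 9568 W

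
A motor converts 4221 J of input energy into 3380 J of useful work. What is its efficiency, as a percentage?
η = W_out/W_in = 3380/4221 = 80.08%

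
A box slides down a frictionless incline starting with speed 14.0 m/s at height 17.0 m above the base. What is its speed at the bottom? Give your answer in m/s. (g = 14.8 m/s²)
½mv₀² + mgh = ½mv² ⇒ v = √(v₀² + 2gh) = √(14.0² + 2·14.8·17.0) = 26.44 m/s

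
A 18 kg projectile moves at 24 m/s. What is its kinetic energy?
KE = ½mv² = ½(18)(24)² = 5184.0 J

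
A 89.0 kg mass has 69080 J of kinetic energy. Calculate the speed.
v = √(2·KE/m) = √(2·69080/89.0) = 39.4 m/s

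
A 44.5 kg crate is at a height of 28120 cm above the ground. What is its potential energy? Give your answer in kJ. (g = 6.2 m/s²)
Convert to SI: m = 44.5 kg, h = 281.2 m
PE = mgh = (44.5)(6.2)(281.2) = 77583.1 J = 77.58 kJ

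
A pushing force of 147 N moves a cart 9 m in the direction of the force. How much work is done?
W = F·d = (147)(9) = 1323 J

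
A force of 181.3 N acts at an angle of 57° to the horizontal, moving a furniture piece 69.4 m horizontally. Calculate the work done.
W = F·d·cosθ = (181.3)(69.4)cos(57°) = 6853 J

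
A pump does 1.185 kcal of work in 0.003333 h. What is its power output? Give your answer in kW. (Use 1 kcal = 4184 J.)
Convert to SI: W = 4958.04 J, t = 11.9988 s
P = W/t = 4958.04/11.9988 = 413.211 W = 0.4132 kW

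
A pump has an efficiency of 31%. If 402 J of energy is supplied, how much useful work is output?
W_out = η·W_in = 0.31·402 = 124.62 J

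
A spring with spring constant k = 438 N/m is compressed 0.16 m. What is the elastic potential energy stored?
PE = ½kx² = ½(438)(0.16)² = 5.606 J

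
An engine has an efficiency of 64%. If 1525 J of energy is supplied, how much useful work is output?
W_out = η·W_in = 0.64·1525 = 976.0 J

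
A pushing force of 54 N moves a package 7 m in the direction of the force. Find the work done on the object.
W = F·d = (54)(7) = 378.0 J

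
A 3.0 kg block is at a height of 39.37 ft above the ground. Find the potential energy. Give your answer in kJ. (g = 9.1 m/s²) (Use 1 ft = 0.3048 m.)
Convert to SI: m = 3.0 kg, h = 12.0 m
PE = mgh = (3.0)(9.1)(12.0) = 327.599 J = 0.3276 kJ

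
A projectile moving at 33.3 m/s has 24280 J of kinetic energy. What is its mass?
m = 2·KE/v² = 2·24280/(33.3)² = 43.79 kg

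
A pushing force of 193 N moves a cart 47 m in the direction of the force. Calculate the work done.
W = F·d = (193)(47) = 9071 J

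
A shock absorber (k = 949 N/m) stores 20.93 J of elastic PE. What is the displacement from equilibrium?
x = √(2·PE/k) = √(2·20.93/949) = 0.21 m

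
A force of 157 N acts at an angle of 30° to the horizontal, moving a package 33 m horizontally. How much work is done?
W = F·d·cosθ = (157)(33)cos(30°) = 4487 J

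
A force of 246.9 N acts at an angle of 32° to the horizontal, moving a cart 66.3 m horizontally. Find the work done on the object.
W = F·d·cosθ = (246.9)(66.3)cos(32°) = 13880 J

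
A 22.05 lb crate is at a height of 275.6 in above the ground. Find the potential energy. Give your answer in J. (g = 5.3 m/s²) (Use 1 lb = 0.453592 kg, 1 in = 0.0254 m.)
Convert to SI: m = 10.0017 kg, h = 7.00024 m
PE = mgh = (10.0017)(5.3)(7.00024) = 371.1 J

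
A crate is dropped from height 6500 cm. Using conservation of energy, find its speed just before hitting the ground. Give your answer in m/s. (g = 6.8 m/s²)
Convert to SI: h = 65.0 m
mgh = ½mv² ⇒ v = √(2gh) = √(2·6.8·65.0) = 29.73 m/s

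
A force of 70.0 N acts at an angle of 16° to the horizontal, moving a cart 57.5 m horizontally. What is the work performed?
W = F·d·cosθ = (70.0)(57.5)cos(16°) = 3869 J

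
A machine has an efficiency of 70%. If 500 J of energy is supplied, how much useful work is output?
W_out = η·W_in = 0.7·500 = 350.0 J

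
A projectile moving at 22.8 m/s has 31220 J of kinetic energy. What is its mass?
m = 2·KE/v² = 2·31220/(22.8)² = 120.1 kg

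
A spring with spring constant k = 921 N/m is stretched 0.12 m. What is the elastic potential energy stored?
PE = ½kx² = ½(921)(0.12)² = 6.631 J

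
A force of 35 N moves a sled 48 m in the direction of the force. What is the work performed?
W = F·d = (35)(48) = 1680 J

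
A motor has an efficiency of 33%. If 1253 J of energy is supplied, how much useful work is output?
W_out = η·W_in = 0.33·1253 = 413.49 J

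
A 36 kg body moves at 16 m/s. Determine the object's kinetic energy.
KE = ½mv² = ½(36)(16)² = 4608.0 J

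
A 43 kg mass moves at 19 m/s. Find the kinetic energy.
KE = ½mv² = ½(43)(19)² = 7761.5 J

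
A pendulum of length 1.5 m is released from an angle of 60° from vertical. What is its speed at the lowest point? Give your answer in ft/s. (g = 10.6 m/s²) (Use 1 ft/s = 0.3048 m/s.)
h = L(1 − cosθ) = 1.5(1 − cos60°) = 0.75 m
v = √(2gh) = √(2·10.6·0.75) = 3.98748 m/s = 13.08 ft/s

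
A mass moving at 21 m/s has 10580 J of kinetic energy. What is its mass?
m = 2·KE/v² = 2·10580/(21)² = 47.98 kg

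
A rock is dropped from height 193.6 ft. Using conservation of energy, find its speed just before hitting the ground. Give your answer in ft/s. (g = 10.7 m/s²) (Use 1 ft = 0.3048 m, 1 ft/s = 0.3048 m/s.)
Convert to SI: h = 59.0093 m
mgh = ½mv² ⇒ v = √(2gh) = √(2·10.7·59.0093) = 35.5359 m/s = 116.6 ft/s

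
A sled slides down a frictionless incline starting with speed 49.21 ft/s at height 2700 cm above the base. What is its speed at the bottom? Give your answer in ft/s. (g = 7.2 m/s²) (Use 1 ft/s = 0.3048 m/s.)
Convert to SI: v₀ = 14.9992 m/s, h = 27.0 m
½mv₀² + mgh = ½mv² ⇒ v = √(v₀² + 2gh) = √(14.9992² + 2·7.2·27.0) = 24.7745 m/s = 81.28 ft/s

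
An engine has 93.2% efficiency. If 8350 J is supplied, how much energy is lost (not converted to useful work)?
W_lost = W_in(1 − η) = 8350·(1 − 0.932) = 567.8 J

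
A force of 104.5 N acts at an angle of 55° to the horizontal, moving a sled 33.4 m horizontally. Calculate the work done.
W = F·d·cosθ = (104.5)(33.4)cos(55°) = 2002 J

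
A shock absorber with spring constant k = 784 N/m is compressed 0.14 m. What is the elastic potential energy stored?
PE = ½kx² = ½(784)(0.14)² = 7.683 J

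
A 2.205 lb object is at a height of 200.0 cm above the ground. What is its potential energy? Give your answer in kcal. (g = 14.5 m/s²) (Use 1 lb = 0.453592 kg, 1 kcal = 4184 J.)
Convert to SI: m = 1.00017 kg, h = 2.0 m
PE = mgh = (1.00017)(14.5)(2.0) = 29.0049 J = 0.006932 kcal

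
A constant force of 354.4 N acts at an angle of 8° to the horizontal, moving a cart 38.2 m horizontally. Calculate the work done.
W = F·d·cosθ = (354.4)(38.2)cos(8°) = 13410 J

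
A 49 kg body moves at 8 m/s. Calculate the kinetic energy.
KE = ½mv² = ½(49)(8)² = 1568.0 J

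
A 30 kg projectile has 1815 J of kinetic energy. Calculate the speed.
v = √(2·KE/m) = √(2·1815/30) = 11.0 m/s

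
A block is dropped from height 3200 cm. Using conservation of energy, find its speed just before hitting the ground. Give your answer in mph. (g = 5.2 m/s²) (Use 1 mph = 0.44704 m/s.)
Convert to SI: h = 32.0 m
mgh = ½mv² ⇒ v = √(2gh) = √(2·5.2·32.0) = 18.2428 m/s = 40.81 mph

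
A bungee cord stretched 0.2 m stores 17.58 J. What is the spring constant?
k = 2·PE/x² = 2·17.58/(0.2)² = 879.0 N/m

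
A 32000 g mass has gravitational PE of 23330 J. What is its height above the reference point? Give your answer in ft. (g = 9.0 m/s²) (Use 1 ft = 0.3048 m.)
Convert to SI: m = 32.0 kg, PE = 23330.0 J
h = PE/(mg) = 23330.0/(32.0·9.0) = 81.0069 m = 265.8 ft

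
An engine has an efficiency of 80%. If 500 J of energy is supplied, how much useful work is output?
W_out = η·W_in = 0.8·500 = 400.0 J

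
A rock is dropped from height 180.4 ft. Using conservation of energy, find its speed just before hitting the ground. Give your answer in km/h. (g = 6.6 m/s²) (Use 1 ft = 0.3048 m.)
Convert to SI: h = 54.9859 m
mgh = ½mv² ⇒ v = √(2gh) = √(2·6.6·54.9859) = 26.9409 m/s = 96.99 km/h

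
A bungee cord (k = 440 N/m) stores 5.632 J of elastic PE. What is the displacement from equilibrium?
x = √(2·PE/k) = √(2·5.632/440) = 0.16 m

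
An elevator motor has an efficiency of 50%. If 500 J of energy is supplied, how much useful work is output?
W_out = η·W_in = 0.5·500 = 250.0 J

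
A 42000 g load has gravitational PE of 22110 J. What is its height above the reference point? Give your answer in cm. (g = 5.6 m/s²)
Convert to SI: m = 42.0 kg, PE = 22110.0 J
h = PE/(mg) = 22110.0/(42.0·5.6) = 94.0051 m = 9401 cm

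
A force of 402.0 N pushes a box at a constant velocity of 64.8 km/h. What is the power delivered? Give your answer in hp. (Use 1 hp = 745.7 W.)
Convert to SI: F = 402.0 N, v = 18.0 m/s
P = Fv = (402.0)(18.0) = 7236.0 W = 9.704 hp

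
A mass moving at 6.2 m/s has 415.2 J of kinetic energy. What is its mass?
m = 2·KE/v² = 2·415.2/(6.2)² = 21.6 kg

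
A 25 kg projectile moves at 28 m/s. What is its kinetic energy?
KE = ½mv² = ½(25)(28)² = 9800.0 J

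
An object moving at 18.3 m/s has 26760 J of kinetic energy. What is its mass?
m = 2·KE/v² = 2·26760/(18.3)² = 159.8 kg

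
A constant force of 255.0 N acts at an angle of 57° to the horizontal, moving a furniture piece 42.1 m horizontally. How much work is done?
W = F·d·cosθ = (255.0)(42.1)cos(57°) = 5847 J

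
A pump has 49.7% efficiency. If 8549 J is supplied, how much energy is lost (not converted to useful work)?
W_lost = W_in(1 − η) = 8549·(1 − 0.497) = 4300 J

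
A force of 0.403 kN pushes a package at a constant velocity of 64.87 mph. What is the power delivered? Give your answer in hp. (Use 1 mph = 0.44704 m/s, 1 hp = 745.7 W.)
Convert to SI: F = 403.0 N, v = 28.9995 m/s
P = Fv = (403.0)(28.9995) = 11686.8 W = 15.67 hp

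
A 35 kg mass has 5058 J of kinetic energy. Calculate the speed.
v = √(2·KE/m) = √(2·5058/35) = 17.0 m/s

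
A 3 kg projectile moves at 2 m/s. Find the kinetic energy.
KE = ½mv² = ½(3)(2)² = 6.0 J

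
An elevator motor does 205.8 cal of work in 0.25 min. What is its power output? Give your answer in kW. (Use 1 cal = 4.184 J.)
Convert to SI: W = 861.067 J, t = 15.0 s
P = W/t = 861.067/15.0 = 57.4045 W = 0.0574 kW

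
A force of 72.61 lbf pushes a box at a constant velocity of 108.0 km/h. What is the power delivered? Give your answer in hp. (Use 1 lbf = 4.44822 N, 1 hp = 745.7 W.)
Convert to SI: F = 322.985 N, v = 30.0 m/s
P = Fv = (322.985)(30.0) = 9689.56 W = 12.99 hp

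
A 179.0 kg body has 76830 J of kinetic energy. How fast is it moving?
v = √(2·KE/m) = √(2·76830/179.0) = 29.3 m/s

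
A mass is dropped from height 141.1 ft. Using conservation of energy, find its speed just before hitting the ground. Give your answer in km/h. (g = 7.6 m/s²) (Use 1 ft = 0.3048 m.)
Convert to SI: h = 43.0073 m
mgh = ½mv² ⇒ v = √(2gh) = √(2·7.6·43.0073) = 25.5678 m/s = 92.04 km/h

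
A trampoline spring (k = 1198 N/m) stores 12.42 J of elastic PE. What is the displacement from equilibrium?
x = √(2·PE/k) = √(2·12.42/1198) = 0.144 m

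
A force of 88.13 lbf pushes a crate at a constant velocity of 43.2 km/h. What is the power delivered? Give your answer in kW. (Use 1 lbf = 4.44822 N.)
Convert to SI: F = 392.022 N, v = 12.0 m/s
P = Fv = (392.022)(12.0) = 4704.26 W = 4.704 kW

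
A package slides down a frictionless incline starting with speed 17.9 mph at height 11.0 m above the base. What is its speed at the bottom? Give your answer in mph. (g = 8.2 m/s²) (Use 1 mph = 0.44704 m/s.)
Convert to SI: v₀ = 8.00202 m/s, h = 11.0 m
½mv₀² + mgh = ½mv² ⇒ v = √(v₀² + 2gh) = √(8.00202² + 2·8.2·11.0) = 15.6343 m/s = 34.97 mph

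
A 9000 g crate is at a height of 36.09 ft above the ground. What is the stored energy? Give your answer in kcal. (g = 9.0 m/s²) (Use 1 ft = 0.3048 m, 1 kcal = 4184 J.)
Convert to SI: m = 9.0 kg, h = 11.0002 m
PE = mgh = (9.0)(9.0)(11.0002) = 891.019 J = 0.213 kcal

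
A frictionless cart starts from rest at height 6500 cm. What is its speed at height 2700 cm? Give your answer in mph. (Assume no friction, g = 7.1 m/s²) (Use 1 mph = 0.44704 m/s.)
Convert to SI: h₁−h₂ = 38.0 m
mgh₁ = mgh₂ + ½mv² ⇒ v = √(2g(h₁−h₂)) = √(2·7.1·38.0) = 23.2293 m/s = 51.96 mph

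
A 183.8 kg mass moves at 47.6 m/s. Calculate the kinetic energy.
KE = ½mv² = ½(183.8)(47.6)² = 208200 J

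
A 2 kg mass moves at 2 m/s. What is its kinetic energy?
KE = ½mv² = ½(2)(2)² = 4.0 J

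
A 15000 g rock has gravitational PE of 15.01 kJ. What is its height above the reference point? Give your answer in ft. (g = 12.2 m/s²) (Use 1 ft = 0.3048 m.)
Convert to SI: m = 15.0 kg, PE = 15010.0 J
h = PE/(mg) = 15010.0/(15.0·12.2) = 82.0219 m = 269.1 ft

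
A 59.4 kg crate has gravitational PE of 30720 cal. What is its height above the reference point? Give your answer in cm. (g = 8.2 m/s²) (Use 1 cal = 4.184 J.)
Convert to SI: m = 59.4 kg, PE = 128532 J
h = PE/(mg) = 128532/(59.4·8.2) = 263.884 m = 26390 cm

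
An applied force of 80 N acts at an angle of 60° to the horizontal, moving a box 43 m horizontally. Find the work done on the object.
W = F·d·cosθ = (80)(43)cos(60°) = 1720 J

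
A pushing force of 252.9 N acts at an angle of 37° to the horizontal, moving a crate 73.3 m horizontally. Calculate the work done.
W = F·d·cosθ = (252.9)(73.3)cos(37°) = 14800 J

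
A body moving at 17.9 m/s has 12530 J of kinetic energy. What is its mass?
m = 2·KE/v² = 2·12530/(17.9)² = 78.21 kg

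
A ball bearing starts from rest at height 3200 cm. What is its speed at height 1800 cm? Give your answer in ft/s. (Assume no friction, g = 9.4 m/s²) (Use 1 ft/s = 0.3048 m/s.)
Convert to SI: h₁−h₂ = 14.0 m
mgh₁ = mgh₂ + ½mv² ⇒ v = √(2g(h₁−h₂)) = √(2·9.4·14.0) = 16.2234 m/s = 53.23 ft/s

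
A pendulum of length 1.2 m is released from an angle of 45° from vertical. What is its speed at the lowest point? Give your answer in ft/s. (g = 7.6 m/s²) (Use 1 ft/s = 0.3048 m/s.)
h = L(1 − cosθ) = 1.2(1 − cos45°) = 0.351472 m
v = √(2gh) = √(2·7.6·0.351472) = 2.31136 m/s = 7.583 ft/s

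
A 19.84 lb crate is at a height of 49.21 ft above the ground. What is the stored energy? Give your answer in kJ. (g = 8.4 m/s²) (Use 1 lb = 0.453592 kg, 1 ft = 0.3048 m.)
Convert to SI: m = 8.99927 kg, h = 14.9992 m
PE = mgh = (8.99927)(8.4)(14.9992) = 1133.85 J = 1.134 kJ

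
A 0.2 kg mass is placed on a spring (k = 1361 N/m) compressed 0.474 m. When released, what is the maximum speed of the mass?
½kx² = ½mv² ⇒ v = x√(k/m) = (0.474)√(1361/0.2) = 39.1 m/s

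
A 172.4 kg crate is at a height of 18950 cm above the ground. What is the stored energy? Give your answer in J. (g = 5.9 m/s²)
Convert to SI: m = 172.4 kg, h = 189.5 m
PE = mgh = (172.4)(5.9)(189.5) = 192800 J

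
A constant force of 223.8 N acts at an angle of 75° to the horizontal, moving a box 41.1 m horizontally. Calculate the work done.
W = F·d·cosθ = (223.8)(41.1)cos(75°) = 2381 J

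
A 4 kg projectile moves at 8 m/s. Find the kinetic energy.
KE = ½mv² = ½(4)(8)² = 128.0 J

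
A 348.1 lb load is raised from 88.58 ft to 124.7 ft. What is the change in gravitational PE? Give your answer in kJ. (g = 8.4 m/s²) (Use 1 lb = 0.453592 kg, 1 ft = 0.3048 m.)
Convert to SI: m = 157.895 kg, Δh = 11.0094 m
ΔPE = mgΔh = (157.895)(8.4)(11.0094) = 14602.0 J = 14.6 kJ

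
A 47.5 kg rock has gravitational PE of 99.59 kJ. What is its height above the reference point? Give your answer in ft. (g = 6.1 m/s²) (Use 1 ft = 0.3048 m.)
Convert to SI: m = 47.5 kg, PE = 99590.0 J
h = PE/(mg) = 99590.0/(47.5·6.1) = 343.71 m = 1128 ft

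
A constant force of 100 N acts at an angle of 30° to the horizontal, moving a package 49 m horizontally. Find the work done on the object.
W = F·d·cosθ = (100)(49)cos(30°) = 4244 J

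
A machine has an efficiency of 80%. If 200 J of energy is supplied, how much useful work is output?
W_out = η·W_in = 0.8·200 = 160.0 J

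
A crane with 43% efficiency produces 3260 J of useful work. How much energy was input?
W_in = W_out/η = 3260/0.43 = 7581 J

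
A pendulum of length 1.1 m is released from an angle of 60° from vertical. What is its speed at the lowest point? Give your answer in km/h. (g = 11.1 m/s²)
h = L(1 − cosθ) = 1.1(1 − cos60°) = 0.55 m
v = √(2gh) = √(2·11.1·0.55) = 3.49428 m/s = 12.58 km/h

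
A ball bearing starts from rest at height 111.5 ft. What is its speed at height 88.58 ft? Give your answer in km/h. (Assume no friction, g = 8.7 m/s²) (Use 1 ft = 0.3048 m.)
Convert to SI: h₁−h₂ = 6.98602 m
mgh₁ = mgh₂ + ½mv² ⇒ v = √(2g(h₁−h₂)) = √(2·8.7·6.98602) = 11.0253 m/s = 39.69 km/h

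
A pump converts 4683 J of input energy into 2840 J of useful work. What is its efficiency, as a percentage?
η = W_out/W_in = 2840/4683 = 60.64%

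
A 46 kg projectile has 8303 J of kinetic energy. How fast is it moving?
v = √(2·KE/m) = √(2·8303/46) = 19.0 m/s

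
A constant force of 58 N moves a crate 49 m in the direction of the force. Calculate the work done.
W = F·d = (58)(49) = 2842 J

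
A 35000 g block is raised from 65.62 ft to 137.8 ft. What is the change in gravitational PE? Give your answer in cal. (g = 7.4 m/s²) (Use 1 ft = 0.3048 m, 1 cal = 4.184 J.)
Convert to SI: m = 35.0 kg, Δh = 22.0005 m
ΔPE = mgΔh = (35.0)(7.4)(22.0005) = 5698.12 J = 1362 cal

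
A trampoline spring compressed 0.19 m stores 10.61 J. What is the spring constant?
k = 2·PE/x² = 2·10.61/(0.19)² = 587.8 N/m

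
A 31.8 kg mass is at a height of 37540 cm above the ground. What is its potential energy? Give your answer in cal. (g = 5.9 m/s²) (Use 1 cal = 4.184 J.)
Convert to SI: m = 31.8 kg, h = 375.4 m
PE = mgh = (31.8)(5.9)(375.4) = 70432.5 J = 16830 cal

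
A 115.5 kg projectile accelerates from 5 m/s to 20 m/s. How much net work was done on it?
W = ΔKE = ½m(v₂² − v₁²) = ½(115.5)(20² − 5²) = 21656.25 J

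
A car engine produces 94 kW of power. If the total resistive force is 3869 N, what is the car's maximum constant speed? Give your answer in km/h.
P = Fv ⇒ v = P/F = 94000 W/3869.0 N = 24.2957 m/s = 87.46 km/h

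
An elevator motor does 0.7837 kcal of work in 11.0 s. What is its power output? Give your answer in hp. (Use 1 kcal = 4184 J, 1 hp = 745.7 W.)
Convert to SI: W = 3279.0 J, t = 11.0 s
P = W/t = 3279.0/11.0 = 298.091 W = 0.3997 hp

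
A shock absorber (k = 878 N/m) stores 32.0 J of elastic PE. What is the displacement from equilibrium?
x = √(2·PE/k) = √(2·32.0/878) = 0.27 m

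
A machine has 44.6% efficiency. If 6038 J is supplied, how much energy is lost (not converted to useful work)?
W_lost = W_in(1 − η) = 6038·(1 − 0.446) = 3345 J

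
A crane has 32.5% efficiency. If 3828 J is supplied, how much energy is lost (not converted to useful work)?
W_lost = W_in(1 − η) = 3828·(1 − 0.325) = 2584 J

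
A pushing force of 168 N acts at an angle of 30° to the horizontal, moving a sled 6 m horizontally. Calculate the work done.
W = F·d·cosθ = (168)(6)cos(30°) = 873.0 J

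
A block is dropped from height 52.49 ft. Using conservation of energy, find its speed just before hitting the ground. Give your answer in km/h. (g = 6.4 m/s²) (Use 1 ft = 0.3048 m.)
Convert to SI: h = 15.999 m
mgh = ½mv² ⇒ v = √(2gh) = √(2·6.4·15.999) = 14.3104 m/s = 51.52 km/h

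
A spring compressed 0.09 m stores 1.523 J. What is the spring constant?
k = 2·PE/x² = 2·1.523/(0.09)² = 376.0 N/m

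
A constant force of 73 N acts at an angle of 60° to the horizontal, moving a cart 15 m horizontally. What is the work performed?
W = F·d·cosθ = (73)(15)cos(60°) = 547.5 J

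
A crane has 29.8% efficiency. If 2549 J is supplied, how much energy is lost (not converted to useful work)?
W_lost = W_in(1 − η) = 2549·(1 − 0.298) = 1789 J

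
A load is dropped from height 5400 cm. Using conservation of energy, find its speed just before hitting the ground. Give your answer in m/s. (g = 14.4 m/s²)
Convert to SI: h = 54.0 m
mgh = ½mv² ⇒ v = √(2gh) = √(2·14.4·54.0) = 39.44 m/s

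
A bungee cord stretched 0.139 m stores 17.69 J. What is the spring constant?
k = 2·PE/x² = 2·17.69/(0.139)² = 1831 N/m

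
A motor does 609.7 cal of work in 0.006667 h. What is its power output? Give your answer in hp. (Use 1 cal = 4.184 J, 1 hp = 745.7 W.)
Convert to SI: W = 2550.98 J, t = 24.0012 s
P = W/t = 2550.98/24.0012 = 106.286 W = 0.1425 hp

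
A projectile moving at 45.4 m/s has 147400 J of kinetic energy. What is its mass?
m = 2·KE/v² = 2·147400/(45.4)² = 143.0 kg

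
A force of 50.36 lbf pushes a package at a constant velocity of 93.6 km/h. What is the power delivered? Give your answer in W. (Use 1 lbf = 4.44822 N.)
Convert to SI: F = 224.012 N, v = 26.0 m/s
P = Fv = (224.012)(26.0) = 5824 W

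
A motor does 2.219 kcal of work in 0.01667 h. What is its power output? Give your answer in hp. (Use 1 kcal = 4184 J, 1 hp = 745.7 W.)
Convert to SI: W = 9284.3 J, t = 60.012 s
P = W/t = 9284.3/60.012 = 154.707 W = 0.2075 hp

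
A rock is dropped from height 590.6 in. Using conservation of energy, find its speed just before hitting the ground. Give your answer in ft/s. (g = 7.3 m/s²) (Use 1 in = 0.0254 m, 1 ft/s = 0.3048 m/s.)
Convert to SI: h = 15.0012 m
mgh = ½mv² ⇒ v = √(2gh) = √(2·7.3·15.0012) = 14.7993 m/s = 48.55 ft/s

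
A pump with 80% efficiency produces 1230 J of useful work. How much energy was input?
W_in = W_out/η = 1230/0.8 = 1538 J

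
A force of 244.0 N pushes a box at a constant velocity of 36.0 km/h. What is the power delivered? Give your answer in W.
Convert to SI: F = 244.0 N, v = 10.0 m/s
P = Fv = (244.0)(10.0) = 2440 W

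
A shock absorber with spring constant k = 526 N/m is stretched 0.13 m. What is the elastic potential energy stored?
PE = ½kx² = ½(526)(0.13)² = 4.445 J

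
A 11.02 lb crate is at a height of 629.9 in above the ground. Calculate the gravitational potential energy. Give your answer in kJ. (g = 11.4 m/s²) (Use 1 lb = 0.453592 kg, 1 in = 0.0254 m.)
Convert to SI: m = 4.99858 kg, h = 15.9995 m
PE = mgh = (4.99858)(11.4)(15.9995) = 911.711 J = 0.9117 kJ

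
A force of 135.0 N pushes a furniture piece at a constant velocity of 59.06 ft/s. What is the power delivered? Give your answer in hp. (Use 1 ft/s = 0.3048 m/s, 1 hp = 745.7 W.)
Convert to SI: F = 135.0 N, v = 18.0015 m/s
P = Fv = (135.0)(18.0015) = 2430.2 W = 3.259 hp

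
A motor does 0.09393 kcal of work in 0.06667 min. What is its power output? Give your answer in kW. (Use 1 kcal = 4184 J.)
Convert to SI: W = 393.003 J, t = 4.0002 s
P = W/t = 393.003/4.0002 = 98.2459 W = 0.09825 kW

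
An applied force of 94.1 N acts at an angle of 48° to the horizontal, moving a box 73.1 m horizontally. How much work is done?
W = F·d·cosθ = (94.1)(73.1)cos(48°) = 4603 J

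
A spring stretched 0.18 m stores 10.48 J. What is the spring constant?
k = 2·PE/x² = 2·10.48/(0.18)² = 646.9 N/m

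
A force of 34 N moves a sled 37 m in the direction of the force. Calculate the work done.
W = F·d = (34)(37) = 1258 J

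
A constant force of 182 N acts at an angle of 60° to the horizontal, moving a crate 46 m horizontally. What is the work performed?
W = F·d·cosθ = (182)(46)cos(60°) = 4186 J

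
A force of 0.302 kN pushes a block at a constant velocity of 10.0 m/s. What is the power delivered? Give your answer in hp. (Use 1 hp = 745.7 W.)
Convert to SI: F = 302.0 N, v = 10.0 m/s
P = Fv = (302.0)(10.0) = 3020.0 W = 4.05 hp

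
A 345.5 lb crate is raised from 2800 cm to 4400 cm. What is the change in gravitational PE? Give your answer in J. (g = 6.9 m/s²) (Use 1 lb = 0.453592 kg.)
Convert to SI: m = 156.716 kg, Δh = 16.0 m
ΔPE = mgΔh = (156.716)(6.9)(16.0) = 17300 J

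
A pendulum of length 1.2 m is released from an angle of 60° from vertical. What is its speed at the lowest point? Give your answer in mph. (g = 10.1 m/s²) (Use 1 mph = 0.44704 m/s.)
h = L(1 − cosθ) = 1.2(1 − cos60°) = 0.6 m
v = √(2gh) = √(2·10.1·0.6) = 3.48138 m/s = 7.788 mph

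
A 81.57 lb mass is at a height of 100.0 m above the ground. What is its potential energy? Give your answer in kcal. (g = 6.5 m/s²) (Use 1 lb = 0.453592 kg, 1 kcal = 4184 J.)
Convert to SI: m = 36.9995 kg, h = 100.0 m
PE = mgh = (36.9995)(6.5)(100.0) = 24049.7 J = 5.748 kcal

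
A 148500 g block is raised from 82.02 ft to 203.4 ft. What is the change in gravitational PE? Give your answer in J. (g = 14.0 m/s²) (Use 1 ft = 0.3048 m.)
Convert to SI: m = 148.5 kg, Δh = 36.9966 m
ΔPE = mgΔh = (148.5)(14.0)(36.9966) = 76920 J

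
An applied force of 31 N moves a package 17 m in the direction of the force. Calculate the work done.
W = F·d = (31)(17) = 527.0 J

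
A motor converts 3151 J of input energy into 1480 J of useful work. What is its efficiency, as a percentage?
η = W_out/W_in = 1480/3151 = 46.97%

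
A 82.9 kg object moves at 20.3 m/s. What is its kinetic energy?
KE = ½mv² = ½(82.9)(20.3)² = 17080 J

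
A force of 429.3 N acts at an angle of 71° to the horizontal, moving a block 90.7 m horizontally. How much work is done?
W = F·d·cosθ = (429.3)(90.7)cos(71°) = 12680 J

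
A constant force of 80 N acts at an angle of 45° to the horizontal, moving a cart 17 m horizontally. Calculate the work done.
W = F·d·cosθ = (80)(17)cos(45°) = 961.7 J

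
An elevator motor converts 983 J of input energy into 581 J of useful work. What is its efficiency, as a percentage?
η = W_out/W_in = 581/983 = 59.1%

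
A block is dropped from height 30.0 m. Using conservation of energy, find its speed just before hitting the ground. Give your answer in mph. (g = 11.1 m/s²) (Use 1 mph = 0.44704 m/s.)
mgh = ½mv² ⇒ v = √(2gh) = √(2·11.1·30.0) = 25.807 m/s = 57.73 mph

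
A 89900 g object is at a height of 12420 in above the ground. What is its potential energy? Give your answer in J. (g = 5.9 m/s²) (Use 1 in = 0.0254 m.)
Convert to SI: m = 89.9 kg, h = 315.468 m
PE = mgh = (89.9)(5.9)(315.468) = 167300 J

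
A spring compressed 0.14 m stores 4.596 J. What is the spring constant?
k = 2·PE/x² = 2·4.596/(0.14)² = 469.0 N/m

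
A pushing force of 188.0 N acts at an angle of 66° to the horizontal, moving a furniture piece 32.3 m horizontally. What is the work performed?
W = F·d·cosθ = (188.0)(32.3)cos(66°) = 2470 J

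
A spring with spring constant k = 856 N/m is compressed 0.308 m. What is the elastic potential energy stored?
PE = ½kx² = ½(856)(0.308)² = 40.6 J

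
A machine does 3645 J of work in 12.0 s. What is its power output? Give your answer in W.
P = W/t = 3645.0/12.0 = 303.8 W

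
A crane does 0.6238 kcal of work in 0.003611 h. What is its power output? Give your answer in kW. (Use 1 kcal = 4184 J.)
Convert to SI: W = 2609.98 J, t = 12.9996 s
P = W/t = 2609.98/12.9996 = 200.774 W = 0.2008 kW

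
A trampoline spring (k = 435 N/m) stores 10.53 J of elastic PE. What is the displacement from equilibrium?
x = √(2·PE/k) = √(2·10.53/435) = 0.22 m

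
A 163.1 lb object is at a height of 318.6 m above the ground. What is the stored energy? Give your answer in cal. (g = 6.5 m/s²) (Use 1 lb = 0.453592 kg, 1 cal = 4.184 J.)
Convert to SI: m = 73.9809 kg, h = 318.6 m
PE = mgh = (73.9809)(6.5)(318.6) = 153207 J = 36620 cal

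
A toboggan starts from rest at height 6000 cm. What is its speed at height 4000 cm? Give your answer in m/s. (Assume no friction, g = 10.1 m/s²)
Convert to SI: h₁−h₂ = 20.0 m
mgh₁ = mgh₂ + ½mv² ⇒ v = √(2g(h₁−h₂)) = √(2·10.1·20.0) = 20.1 m/s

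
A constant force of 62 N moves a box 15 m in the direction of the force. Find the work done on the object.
W = F·d = (62)(15) = 930.0 J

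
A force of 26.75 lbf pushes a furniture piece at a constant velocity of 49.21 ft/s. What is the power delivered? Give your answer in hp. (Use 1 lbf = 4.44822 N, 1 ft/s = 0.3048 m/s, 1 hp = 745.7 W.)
Convert to SI: F = 118.99 N, v = 14.9992 m/s
P = Fv = (118.99)(14.9992) = 1784.75 W = 2.393 hp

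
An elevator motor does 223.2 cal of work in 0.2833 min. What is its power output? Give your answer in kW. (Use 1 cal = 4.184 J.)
Convert to SI: W = 933.869 J, t = 16.998 s
P = W/t = 933.869/16.998 = 54.9399 W = 0.05494 kW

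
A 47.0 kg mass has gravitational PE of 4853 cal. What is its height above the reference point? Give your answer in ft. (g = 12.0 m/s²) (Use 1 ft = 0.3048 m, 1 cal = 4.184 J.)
Convert to SI: m = 47.0 kg, PE = 20305.0 J
h = PE/(mg) = 20305.0/(47.0·12.0) = 36.0017 m = 118.1 ft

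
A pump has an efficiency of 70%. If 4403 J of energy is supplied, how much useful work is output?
W_out = η·W_in = 0.7·4403 = 3082.1 J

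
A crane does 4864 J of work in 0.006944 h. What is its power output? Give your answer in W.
Convert to SI: W = 4864.0 J, t = 24.9984 s
P = W/t = 4864.0/24.9984 = 194.6 W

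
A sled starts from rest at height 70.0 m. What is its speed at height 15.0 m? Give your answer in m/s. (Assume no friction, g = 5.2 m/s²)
mgh₁ = mgh₂ + ½mv² ⇒ v = √(2g(h₁−h₂)) = √(2·5.2·55.0) = 23.92 m/s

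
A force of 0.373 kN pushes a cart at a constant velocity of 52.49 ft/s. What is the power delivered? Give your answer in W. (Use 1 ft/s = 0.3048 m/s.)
Convert to SI: F = 373.0 N, v = 15.999 m/s
P = Fv = (373.0)(15.999) = 5968 W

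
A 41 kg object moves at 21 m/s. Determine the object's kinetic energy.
KE = ½mv² = ½(41)(21)² = 9040.5 J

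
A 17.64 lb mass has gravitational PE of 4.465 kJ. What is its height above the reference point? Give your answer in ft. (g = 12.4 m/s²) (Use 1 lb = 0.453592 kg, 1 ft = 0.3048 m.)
Convert to SI: m = 8.00136 kg, PE = 4465.0 J
h = PE/(mg) = 4465.0/(8.00136·12.4) = 45.0024 m = 147.6 ft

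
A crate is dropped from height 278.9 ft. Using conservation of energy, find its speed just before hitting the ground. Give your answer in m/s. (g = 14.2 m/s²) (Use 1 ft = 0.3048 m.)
Convert to SI: h = 85.0087 m
mgh = ½mv² ⇒ v = √(2gh) = √(2·14.2·85.0087) = 49.13 m/s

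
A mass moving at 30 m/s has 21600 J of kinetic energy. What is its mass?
m = 2·KE/v² = 2·21600/(30)² = 48.0 kg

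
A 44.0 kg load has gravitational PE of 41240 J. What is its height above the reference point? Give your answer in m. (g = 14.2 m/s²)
h = PE/(mg) = 41240.0/(44.0·14.2) = 66.01 m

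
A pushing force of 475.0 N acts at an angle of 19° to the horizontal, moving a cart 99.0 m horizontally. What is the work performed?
W = F·d·cosθ = (475.0)(99.0)cos(19°) = 44460 J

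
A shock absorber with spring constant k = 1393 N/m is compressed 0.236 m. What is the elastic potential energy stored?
PE = ½kx² = ½(1393)(0.236)² = 38.79 J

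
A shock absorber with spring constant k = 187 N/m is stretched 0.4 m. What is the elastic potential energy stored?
PE = ½kx² = ½(187)(0.4)² = 14.96 J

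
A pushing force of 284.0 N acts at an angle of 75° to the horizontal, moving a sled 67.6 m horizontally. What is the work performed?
W = F·d·cosθ = (284.0)(67.6)cos(75°) = 4969 J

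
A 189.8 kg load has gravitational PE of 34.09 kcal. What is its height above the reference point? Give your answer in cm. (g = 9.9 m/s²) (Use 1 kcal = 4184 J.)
Convert to SI: m = 189.8 kg, PE = 142633 J
h = PE/(mg) = 142633/(189.8·9.9) = 75.908 m = 7591 cm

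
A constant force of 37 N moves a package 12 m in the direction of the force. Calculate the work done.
W = F·d = (37)(12) = 444.0 J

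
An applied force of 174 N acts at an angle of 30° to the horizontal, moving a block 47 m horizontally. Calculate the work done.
W = F·d·cosθ = (174)(47)cos(30°) = 7082 J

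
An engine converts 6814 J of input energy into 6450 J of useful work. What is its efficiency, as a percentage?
η = W_out/W_in = 6450/6814 = 94.66%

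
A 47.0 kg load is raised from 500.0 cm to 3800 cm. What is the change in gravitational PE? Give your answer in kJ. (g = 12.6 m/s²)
Convert to SI: m = 47.0 kg, Δh = 33.0 m
ΔPE = mgΔh = (47.0)(12.6)(33.0) = 19542.6 J = 19.54 kJ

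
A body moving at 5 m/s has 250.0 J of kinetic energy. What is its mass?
m = 2·KE/v² = 2·250.0/(5)² = 20.0 kg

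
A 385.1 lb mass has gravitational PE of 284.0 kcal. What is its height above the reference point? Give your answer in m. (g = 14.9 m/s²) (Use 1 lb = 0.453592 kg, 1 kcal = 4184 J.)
Convert to SI: m = 174.678 kg, PE = 1188260 J
h = PE/(mg) = 1188260/(174.678·14.9) = 456.5 m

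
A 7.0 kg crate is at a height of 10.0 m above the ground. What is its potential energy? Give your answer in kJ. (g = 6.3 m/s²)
PE = mgh = (7.0)(6.3)(10.0) = 441.0 J = 0.441 kJ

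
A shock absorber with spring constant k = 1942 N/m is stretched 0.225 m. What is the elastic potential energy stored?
PE = ½kx² = ½(1942)(0.225)² = 49.16 J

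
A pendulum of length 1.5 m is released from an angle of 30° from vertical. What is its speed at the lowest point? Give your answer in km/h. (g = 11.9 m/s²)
h = L(1 − cosθ) = 1.5(1 − cos30°) = 0.200962 m
v = √(2gh) = √(2·11.9·0.200962) = 2.18698 m/s = 7.873 km/h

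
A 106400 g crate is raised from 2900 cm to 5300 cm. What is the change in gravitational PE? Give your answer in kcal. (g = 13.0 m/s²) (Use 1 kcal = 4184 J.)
Convert to SI: m = 106.4 kg, Δh = 24.0 m
ΔPE = mgΔh = (106.4)(13.0)(24.0) = 33196.8 J = 7.934 kcal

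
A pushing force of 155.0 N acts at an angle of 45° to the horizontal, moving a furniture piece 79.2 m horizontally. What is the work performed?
W = F·d·cosθ = (155.0)(79.2)cos(45°) = 8680 J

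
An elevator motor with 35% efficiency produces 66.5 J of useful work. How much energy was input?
W_in = W_out/η = 66.5/0.35 = 190.0 J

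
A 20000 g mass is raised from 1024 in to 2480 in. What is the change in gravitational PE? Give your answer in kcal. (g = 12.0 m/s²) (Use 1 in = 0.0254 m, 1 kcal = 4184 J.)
Convert to SI: m = 20.0 kg, Δh = 36.9824 m
ΔPE = mgΔh = (20.0)(12.0)(36.9824) = 8875.78 J = 2.121 kcal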